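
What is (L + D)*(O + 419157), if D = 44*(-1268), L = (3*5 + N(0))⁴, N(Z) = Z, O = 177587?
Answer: -3083376248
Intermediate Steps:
L = 50625 (L = (3*5 + 0)⁴ = (15 + 0)⁴ = 15⁴ = 50625)
D = -55792
(L + D)*(O + 419157) = (50625 - 55792)*(177587 + 419157) = -5167*596744 = -3083376248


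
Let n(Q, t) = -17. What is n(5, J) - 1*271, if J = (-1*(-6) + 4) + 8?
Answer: -288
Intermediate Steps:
J = 18 (J = (6 + 4) + 8 = 10 + 8 = 18)
n(5, J) - 1*271 = -17 - 1*271 = -17 - 271 = -288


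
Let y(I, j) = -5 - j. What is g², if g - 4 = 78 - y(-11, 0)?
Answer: 7569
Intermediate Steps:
g = 87 (g = 4 + (78 - (-5 - 1*0)) = 4 + (78 - (-5 + 0)) = 4 + (78 - 1*(-5)) = 4 + (78 + 5) = 4 + 83 = 87)
g² = 87² = 7569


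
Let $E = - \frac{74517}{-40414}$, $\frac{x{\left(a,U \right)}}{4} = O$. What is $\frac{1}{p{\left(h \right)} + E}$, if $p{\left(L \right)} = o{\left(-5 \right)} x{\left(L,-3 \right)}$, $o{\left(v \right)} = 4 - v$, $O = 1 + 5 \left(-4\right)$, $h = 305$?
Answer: $- \frac{40414}{27568659} \approx -0.0014659$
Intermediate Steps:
$O = -19$ ($O = 1 - 20 = -19$)
$x{\left(a,U \right)} = -76$ ($x{\left(a,U \right)} = 4 \left(-19\right) = -76$)
$E = \frac{74517}{40414}$ ($E = \left(-74517\right) \left(- \frac{1}{40414}\right) = \frac{74517}{40414} \approx 1.8438$)
$p{\left(L \right)} = -684$ ($p{\left(L \right)} = \left(4 - -5\right) \left(-76\right) = \left(4 + 5\right) \left(-76\right) = 9 \left(-76\right) = -684$)
$\frac{1}{p{\left(h \right)} + E} = \frac{1}{-684 + \frac{74517}{40414}} = \frac{1}{- \frac{27568659}{40414}} = - \frac{40414}{27568659}$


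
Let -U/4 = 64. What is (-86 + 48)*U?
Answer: 9728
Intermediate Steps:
U = -256 (U = -4*64 = -256)
(-86 + 48)*U = (-86 + 48)*(-256) = -38*(-256) = 9728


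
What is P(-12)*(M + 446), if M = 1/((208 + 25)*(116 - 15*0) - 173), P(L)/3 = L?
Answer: -431183916/26855 ≈ -16056.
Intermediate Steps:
P(L) = 3*L
M = 1/26855 (M = 1/(233*(116 + 0) - 173) = 1/(233*116 - 173) = 1/(27028 - 173) = 1/26855 ≈ 3.7237e-5)
P(-12)*(M + 446) = (3*(-12))*(1/26855 + 446) = -36*11977331/26855 = -431183916/26855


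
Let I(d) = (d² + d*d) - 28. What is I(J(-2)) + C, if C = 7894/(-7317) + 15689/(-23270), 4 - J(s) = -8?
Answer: 43970823607/170266590 ≈ 258.25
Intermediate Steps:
J(s) = 12 (J(s) = 4 - 1*(-8) = 4 + 8 = 12)
I(d) = -28 + 2*d² (I(d) = (d² + d²) - 28 = 2*d² - 28 = -28 + 2*d²)
C = -298489793/170266590 (C = 7894*(-1/7317) + 15689*(-1/23270) = -7894/7317 - 15689/23270 = -298489793/170266590 ≈ -1.7531)
I(J(-2)) + C = (-28 + 2*12²) - 298489793/170266590 = (-28 + 2*144) - 298489793/170266590 = (-28 + 288) - 298489793/170266590 = 260 - 298489793/170266590 = 43970823607/170266590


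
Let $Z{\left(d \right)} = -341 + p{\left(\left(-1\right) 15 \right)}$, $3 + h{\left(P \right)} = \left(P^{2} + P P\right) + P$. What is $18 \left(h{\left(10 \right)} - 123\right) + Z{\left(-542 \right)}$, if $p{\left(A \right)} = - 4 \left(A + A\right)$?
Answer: $1291$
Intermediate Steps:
$h{\left(P \right)} = -3 + P + 2 P^{2}$ ($h{\left(P \right)} = -3 + \left(\left(P^{2} + P P\right) + P\right) = -3 + \left(\left(P^{2} + P^{2}\right) + P\right) = -3 + \left(2 P^{2} + P\right) = -3 + \left(P + 2 P^{2}\right) = -3 + P + 2 P^{2}$)
$p{\left(A \right)} = - 8 A$ ($p{\left(A \right)} = - 4 \cdot 2 A = - 8 A$)
$Z{\left(d \right)} = -221$ ($Z{\left(d \right)} = -341 - 8 \left(\left(-1\right) 15\right) = -341 - -120 = -341 + 120 = -221$)
$18 \left(h{\left(10 \right)} - 123\right) + Z{\left(-542 \right)} = 18 \left(\left(-3 + 10 + 2 \cdot 10^{2}\right) - 123\right) - 221 = 18 \left(\left(-3 + 10 + 2 \cdot 100\right) - 123\right) - 221 = 18 \left(\left(-3 + 10 + 200\right) - 123\right) - 221 = 18 \left(207 - 123\right) - 221 = 18 \cdot 84 - 221 = 1512 - 221 = 1291$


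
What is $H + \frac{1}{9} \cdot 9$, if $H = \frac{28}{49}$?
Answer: $\frac{11}{7} \approx 1.5714$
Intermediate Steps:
$H = \frac{4}{7}$ ($H = 28 \cdot \frac{1}{49} = \frac{4}{7} \approx 0.57143$)
$H + \frac{1}{9} \cdot 9 = \frac{4}{7} + \frac{1}{9} \cdot 9 = \frac{4}{7} + 1 = \frac{11}{7}$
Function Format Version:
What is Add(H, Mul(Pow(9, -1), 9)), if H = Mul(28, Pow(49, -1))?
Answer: Rational(11, 7) ≈ 1.5714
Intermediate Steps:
H = Rational(4, 7) (H = Mul(28, Rational(1, 49)) = Rational(4, 7) ≈ 0.57143)
Add(H, Mul(Pow(9, -1), 9)) = Add(Rational(4, 7), Mul(Pow(9, -1), 9)) = Add(Rational(4, 7), Mul(Rational(1, 9), 9)) = Add(Rational(4, 7), 1) = Rational(11, 7)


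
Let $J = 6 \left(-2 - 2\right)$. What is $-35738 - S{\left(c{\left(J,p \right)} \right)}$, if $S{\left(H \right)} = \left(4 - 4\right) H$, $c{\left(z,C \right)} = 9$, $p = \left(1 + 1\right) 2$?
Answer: $-35738$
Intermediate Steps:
$p = 4$ ($p = 2 \cdot 2 = 4$)
$J = -24$ ($J = 6 \left(-4\right) = -24$)
$S{\left(H \right)} = 0$ ($S{\left(H \right)} = 0 H = 0$)
$-35738 - S{\left(c{\left(J,p \right)} \right)} = -35738 - 0 = -35738 + 0 = -35738$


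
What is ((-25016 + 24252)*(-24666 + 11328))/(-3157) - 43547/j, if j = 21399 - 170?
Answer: -216465913007/67019953 ≈ -3229.9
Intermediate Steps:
j = 21229
((-25016 + 24252)*(-24666 + 11328))/(-3157) - 43547/j = ((-25016 + 24252)*(-24666 + 11328))/(-3157) - 43547/21229 = -764*(-13338)*(-1/3157) - 43547*1/21229 = 10190232*(-1/3157) - 43547/21229 = -10190232/3157 - 43547/21229 = -216465913007/67019953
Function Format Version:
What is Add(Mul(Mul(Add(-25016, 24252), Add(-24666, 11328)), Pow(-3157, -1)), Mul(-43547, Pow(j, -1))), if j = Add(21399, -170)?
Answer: Rational(-216465913007, 67019953) ≈ -3229.9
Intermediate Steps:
j = 21229
Add(Mul(Mul(Add(-25016, 24252), Add(-24666, 11328)), Pow(-3157, -1)), Mul(-43547, Pow(j, -1))) = Add(Mul(Mul(Add(-25016, 24252), Add(-24666, 11328)), Pow(-3157, -1)), Mul(-43547, Pow(21229, -1))) = Add(Mul(Mul(-764, -13338), Rational(-1, 3157)), Mul(-43547, Rational(1, 21229))) = Add(Mul(10190232, Rational(-1, 3157)), Rational(-43547, 21229)) = Add(Rational(-10190232, 3157), Rational(-43547, 21229)) = Rational(-216465913007, 67019953)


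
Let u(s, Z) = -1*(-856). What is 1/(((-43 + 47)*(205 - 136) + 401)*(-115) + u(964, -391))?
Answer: -1/76999 ≈ -1.2987e-5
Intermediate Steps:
u(s, Z) = 856
1/(((-43 + 47)*(205 - 136) + 401)*(-115) + u(964, -391)) = 1/(((-43 + 47)*(205 - 136) + 401)*(-115) + 856) = 1/((4*69 + 401)*(-115) + 856) = 1/((276 + 401)*(-115) + 856) = 1/(677*(-115) + 856) = 1/(-77855 + 856) = 1/(-76999) = -1/76999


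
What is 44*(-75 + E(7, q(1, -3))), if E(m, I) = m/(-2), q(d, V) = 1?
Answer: -3454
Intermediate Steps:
E(m, I) = -m/2 (E(m, I) = m*(-½) = -m/2)
44*(-75 + E(7, q(1, -3))) = 44*(-75 - ½*7) = 44*(-75 - 7/2) = 44*(-157/2) = -3454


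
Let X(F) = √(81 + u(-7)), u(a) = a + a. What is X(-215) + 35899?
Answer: 35899 + √67 ≈ 35907.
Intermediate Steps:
u(a) = 2*a
X(F) = √67 (X(F) = √(81 + 2*(-7)) = √(81 - 14) = √67)
X(-215) + 35899 = √67 + 35899 = 35899 + √67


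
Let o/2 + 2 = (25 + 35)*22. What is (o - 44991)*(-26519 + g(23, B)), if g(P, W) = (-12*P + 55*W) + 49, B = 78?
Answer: 951123880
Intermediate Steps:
o = 2636 (o = -4 + 2*((25 + 35)*22) = -4 + 2*(60*22) = -4 + 2*1320 = -4 + 2640 = 2636)
g(P, W) = 49 - 12*P + 55*W
(o - 44991)*(-26519 + g(23, B)) = (2636 - 44991)*(-26519 + (49 - 12*23 + 55*78)) = -42355*(-26519 + (49 - 276 + 4290)) = -42355*(-26519 + 4063) = -42355*(-22456) = 951123880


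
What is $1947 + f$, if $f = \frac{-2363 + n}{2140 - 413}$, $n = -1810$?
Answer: $\frac{3358296}{1727} \approx 1944.6$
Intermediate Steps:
$f = - \frac{4173}{1727}$ ($f = \frac{-2363 - 1810}{2140 - 413} = - \frac{4173}{1727} \approx -2.4163$)
$1947 + f = 1947 - \frac{4173}{1727} = \frac{3358296}{1727}$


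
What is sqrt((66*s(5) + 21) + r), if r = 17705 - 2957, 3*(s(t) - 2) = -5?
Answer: sqrt(14791) ≈ 121.62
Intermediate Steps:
s(t) = 1/3 (s(t) = 2 + (1/3)*(-5) = 2 - 5/3 = 1/3)
r = 14748
sqrt((66*s(5) + 21) + r) = sqrt((66*(1/3) + 21) + 14748) = sqrt((22 + 21) + 14748) = sqrt(43 + 14748) = sqrt(14791)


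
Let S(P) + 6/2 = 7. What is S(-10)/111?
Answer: 4/111 ≈ 0.036036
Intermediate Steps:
S(P) = 4 (S(P) = -3 + 7 = 4)
S(-10)/111 = 4/111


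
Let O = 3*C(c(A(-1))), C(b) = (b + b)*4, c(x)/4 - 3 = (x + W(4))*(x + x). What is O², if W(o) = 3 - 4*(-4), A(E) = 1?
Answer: 17040384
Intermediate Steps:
W(o) = 19 (W(o) = 3 + 16 = 19)
c(x) = 12 + 8*x*(19 + x) (c(x) = 12 + 4*((x + 19)*(x + x)) = 12 + 4*((19 + x)*(2*x)) = 12 + 4*(2*x*(19 + x)) = 12 + 8*x*(19 + x))
C(b) = 8*b (C(b) = (2*b)*4 = 8*b)
O = 4128 (O = 3*(8*(12 + 8*1² + 152*1)) = 3*(8*(12 + 8*1 + 152)) = 3*(8*(12 + 8 + 152)) = 3*(8*172) = 3*1376 = 4128)
O² = 4128² = 17040384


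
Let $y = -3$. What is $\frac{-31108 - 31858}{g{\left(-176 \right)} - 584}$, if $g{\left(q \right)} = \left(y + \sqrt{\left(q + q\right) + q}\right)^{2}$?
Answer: $\frac{69451498}{1235617} - \frac{1511184 i \sqrt{33}}{1235617} \approx 56.208 - 7.0257 i$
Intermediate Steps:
$g{\left(q \right)} = \left(-3 + \sqrt{3} \sqrt{q}\right)^{2}$ ($g{\left(q \right)} = \left(-3 + \sqrt{\left(q + q\right) + q}\right)^{2} = \left(-3 + \sqrt{2 q + q}\right)^{2} = \left(-3 + \sqrt{3 q}\right)^{2} = \left(-3 + \sqrt{3} \sqrt{q}\right)^{2}$)
$\frac{-31108 - 31858}{g{\left(-176 \right)} - 584} = \frac{-31108 - 31858}{\left(-3 + \sqrt{3} \sqrt{-176}\right)^{2} - 584} = - \frac{62966}{\left(-3 + \sqrt{3} \cdot 4 i \sqrt{11}\right)^{2} - 584} = - \frac{62966}{\left(-3 + 4 i \sqrt{33}\right)^{2} - 584} = - \frac{62966}{-584 + \left(-3 + 4 i \sqrt{33}\right)^{2}}$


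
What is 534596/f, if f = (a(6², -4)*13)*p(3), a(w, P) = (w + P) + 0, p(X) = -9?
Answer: -133649/936 ≈ -142.79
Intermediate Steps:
a(w, P) = P + w (a(w, P) = (P + w) + 0 = P + w)
f = -3744 (f = ((-4 + 6²)*13)*(-9) = ((-4 + 36)*13)*(-9) = (32*13)*(-9) = 416*(-9) = -3744)
534596/f = 534596/(-3744) = 534596*(-1/3744) = -133649/936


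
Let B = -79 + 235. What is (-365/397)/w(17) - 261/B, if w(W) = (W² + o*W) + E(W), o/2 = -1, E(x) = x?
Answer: -2353397/1403792 ≈ -1.6765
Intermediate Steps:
o = -2 (o = 2*(-1) = -2)
B = 156
w(W) = W² - W (w(W) = (W² - 2*W) + W = W² - W)
(-365/397)/w(17) - 261/B = (-365/397)/((17*(-1 + 17))) - 261/156 = (-365*1/397)/((17*16)) - 261*1/156 = -365/397/272 - 87/52 = -365/397*1/272 - 87/52 = -365/107984 - 87/52 = -2353397/1403792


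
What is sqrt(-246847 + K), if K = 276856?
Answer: sqrt(30009) ≈ 173.23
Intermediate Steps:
sqrt(-246847 + K) = sqrt(-246847 + 276856) = sqrt(30009)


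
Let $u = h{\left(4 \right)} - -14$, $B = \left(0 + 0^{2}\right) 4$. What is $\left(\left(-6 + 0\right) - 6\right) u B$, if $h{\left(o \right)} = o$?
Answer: $0$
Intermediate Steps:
$B = 0$ ($B = \left(0 + 0\right) 4 = 0 \cdot 4 = 0$)
$u = 18$ ($u = 4 - -14 = 4 + 14 = 18$)
$\left(\left(-6 + 0\right) - 6\right) u B = \left(\left(-6 + 0\right) - 6\right) 18 \cdot 0 = \left(-6 - 6\right) 18 \cdot 0 = \left(-12\right) 18 \cdot 0 = \left(-216\right) 0 = 0$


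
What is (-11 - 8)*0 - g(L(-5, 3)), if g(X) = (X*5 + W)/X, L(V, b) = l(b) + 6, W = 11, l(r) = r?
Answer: -56/9 ≈ -6.2222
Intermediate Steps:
L(V, b) = 6 + b (L(V, b) = b + 6 = 6 + b)
g(X) = (11 + 5*X)/X (g(X) = (X*5 + 11)/X = (5*X + 11)/X = (11 + 5*X)/X)
(-11 - 8)*0 - g(L(-5, 3)) = (-11 - 8)*0 - (5 + 11/(6 + 3)) = -19*0 - (5 + 11/9) = 0 - (5 + 11*(1/9)) = 0 - (5 + 11/9) = 0 - 1*56/9 = 0 - 56/9 = -56/9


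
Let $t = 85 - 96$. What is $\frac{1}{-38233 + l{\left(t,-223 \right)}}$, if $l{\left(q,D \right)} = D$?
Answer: $- \frac{1}{38456} \approx -2.6004 \cdot 10^{-5}$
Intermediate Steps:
$t = -11$
$\frac{1}{-38233 + l{\left(t,-223 \right)}} = \frac{1}{-38233 - 223} = \frac{1}{-38456} = - \frac{1}{38456}$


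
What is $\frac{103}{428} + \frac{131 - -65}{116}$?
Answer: $\frac{23959}{12412} \approx 1.9303$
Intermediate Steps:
$\frac{103}{428} + \frac{131 - -65}{116} = 103 \cdot \frac{1}{428} + \left(131 + 65\right) \frac{1}{116} = \frac{103}{428} + 196 \cdot \frac{1}{116} = \frac{103}{428} + \frac{49}{29} = \frac{23959}{12412}$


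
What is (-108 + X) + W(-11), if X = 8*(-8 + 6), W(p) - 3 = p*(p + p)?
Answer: 121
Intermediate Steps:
W(p) = 3 + 2*p² (W(p) = 3 + p*(p + p) = 3 + p*(2*p) = 3 + 2*p²)
X = -16 (X = 8*(-2) = -16)
(-108 + X) + W(-11) = (-108 - 16) + (3 + 2*(-11)²) = -124 + (3 + 2*121) = -124 + (3 + 242) = -124 + 245 = 121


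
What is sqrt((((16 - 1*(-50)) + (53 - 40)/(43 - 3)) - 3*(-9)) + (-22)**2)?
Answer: sqrt(230930)/20 ≈ 24.028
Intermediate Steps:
sqrt((((16 - 1*(-50)) + (53 - 40)/(43 - 3)) - 3*(-9)) + (-22)**2) = sqrt((((16 + 50) + 13/40) + 27) + 484) = sqrt(((66 + 13*(1/40)) + 27) + 484) = sqrt(((66 + 13/40) + 27) + 484) = sqrt((2653/40 + 27) + 484) = sqrt(3733/40 + 484) = sqrt(23093/40) = sqrt(230930)/20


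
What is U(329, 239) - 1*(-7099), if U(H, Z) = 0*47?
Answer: 7099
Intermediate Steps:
U(H, Z) = 0
U(329, 239) - 1*(-7099) = 0 - 1*(-7099) = 0 + 7099 = 7099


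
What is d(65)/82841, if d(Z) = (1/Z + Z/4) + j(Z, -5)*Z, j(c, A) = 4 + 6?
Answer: 173229/21538660 ≈ 0.0080427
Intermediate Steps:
j(c, A) = 10
d(Z) = 1/Z + 41*Z/4 (d(Z) = (1/Z + Z/4) + 10*Z = 1/Z + 41*Z/4)
d(65)/82841 = (1/65 + (41/4)*65)/82841 = (1/65 + 2665/4)*(1/82841) = (173229/260)*(1/82841) = 173229/21538660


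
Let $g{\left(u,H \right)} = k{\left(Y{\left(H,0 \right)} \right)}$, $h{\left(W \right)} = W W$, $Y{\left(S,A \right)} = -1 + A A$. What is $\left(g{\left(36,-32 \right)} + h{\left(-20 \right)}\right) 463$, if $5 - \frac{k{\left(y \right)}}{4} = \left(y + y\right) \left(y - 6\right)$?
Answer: $168532$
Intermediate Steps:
$Y{\left(S,A \right)} = -1 + A^{2}$
$h{\left(W \right)} = W^{2}$
$k{\left(y \right)} = 20 - 8 y \left(-6 + y\right)$ ($k{\left(y \right)} = 20 - 4 \left(y + y\right) \left(y - 6\right) = 20 - 4 \cdot 2 y \left(-6 + y\right) = 20 - 8 y \left(-6 + y\right)$)
$g{\left(u,H \right)} = -36$ ($g{\left(u,H \right)} = 20 - 8 \left(-1 + 0^{2}\right)^{2} + 48 \left(-1 + 0^{2}\right) = 20 - 8 \left(-1 + 0\right)^{2} + 48 \left(-1 + 0\right) = 20 - 8 \left(-1\right)^{2} + 48 \left(-1\right) = 20 - 8 - 48 = -36$)
$\left(g{\left(36,-32 \right)} + h{\left(-20 \right)}\right) 463 = \left(-36 + \left(-20\right)^{2}\right) 463 = \left(-36 + 400\right) 463 = 364 \cdot 463 = 168532$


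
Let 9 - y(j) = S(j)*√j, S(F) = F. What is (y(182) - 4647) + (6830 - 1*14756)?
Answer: -12564 - 182*√182 ≈ -15019.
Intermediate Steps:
y(j) = 9 - j^(3/2) (y(j) = 9 - j*√j = 9 - j^(3/2))
(y(182) - 4647) + (6830 - 1*14756) = ((9 - 182^(3/2)) - 4647) + (6830 - 1*14756) = ((9 - 182*√182) - 4647) + (6830 - 14756) = ((9 - 182*√182) - 4647) - 7926 = (-4638 - 182*√182) - 7926 = -12564 - 182*√182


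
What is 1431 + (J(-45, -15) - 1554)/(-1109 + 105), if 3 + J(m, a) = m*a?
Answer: 718803/502 ≈ 1431.9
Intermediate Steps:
J(m, a) = -3 + a*m (J(m, a) = -3 + m*a = -3 + a*m)
1431 + (J(-45, -15) - 1554)/(-1109 + 105) = 1431 + ((-3 - 15*(-45)) - 1554)/(-1109 + 105) = 1431 + ((-3 + 675) - 1554)/(-1004) = 1431 + (672 - 1554)*(-1/1004) = 1431 - 882*(-1/1004) = 1431 + 441/502 = 718803/502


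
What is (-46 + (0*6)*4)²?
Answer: 2116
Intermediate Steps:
(-46 + (0*6)*4)² = (-46 + 0*4)² = (-46 + 0)² = (-46)² = 2116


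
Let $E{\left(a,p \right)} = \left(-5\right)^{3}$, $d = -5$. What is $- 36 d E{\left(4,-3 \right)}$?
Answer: $-22500$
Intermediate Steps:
$E{\left(a,p \right)} = -125$
$- 36 d E{\left(4,-3 \right)} = \left(-36\right) \left(-5\right) \left(-125\right) = 180 \left(-125\right) = -22500$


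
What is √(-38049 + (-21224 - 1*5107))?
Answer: 2*I*√16095 ≈ 253.73*I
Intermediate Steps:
√(-38049 + (-21224 - 1*5107)) = √(-38049 + (-21224 - 5107)) = √(-38049 - 26331) = √(-64380) = 2*I*√16095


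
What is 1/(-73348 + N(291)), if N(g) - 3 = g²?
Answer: 1/11336 ≈ 8.8215e-5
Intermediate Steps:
N(g) = 3 + g²
1/(-73348 + N(291)) = 1/(-73348 + (3 + 291²)) = 1/(-73348 + (3 + 84681)) = 1/(-73348 + 84684) = 1/11336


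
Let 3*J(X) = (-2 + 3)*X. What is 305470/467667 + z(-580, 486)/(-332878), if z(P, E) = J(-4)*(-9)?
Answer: 50839315328/77838027813 ≈ 0.65314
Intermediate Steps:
J(X) = X/3 (J(X) = ((-2 + 3)*X)/3 = (1*X)/3 = X/3)
z(P, E) = 12 (z(P, E) = ((⅓)*(-4))*(-9) = -4/3*(-9) = 12)
305470/467667 + z(-580, 486)/(-332878) = 305470/467667 + 12/(-332878) = 305470*(1/467667) + 12*(-1/332878) = 305470/467667 - 6/166439 = 50839315328/77838027813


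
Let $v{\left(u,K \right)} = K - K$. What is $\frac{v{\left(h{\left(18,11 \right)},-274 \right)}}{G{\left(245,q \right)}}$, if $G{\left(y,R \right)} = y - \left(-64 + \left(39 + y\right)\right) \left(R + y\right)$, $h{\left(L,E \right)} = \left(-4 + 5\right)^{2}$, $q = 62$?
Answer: $0$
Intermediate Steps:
$h{\left(L,E \right)} = 1$ ($h{\left(L,E \right)} = 1^{2} = 1$)
$G{\left(y,R \right)} = y - \left(-25 + y\right) \left(R + y\right)$
$v{\left(u,K \right)} = 0$
$\frac{v{\left(h{\left(18,11 \right)},-274 \right)}}{G{\left(245,q \right)}} = \frac{0}{- 245^{2} + 25 \cdot 62 + 26 \cdot 245 - 62 \cdot 245} = \frac{0}{\left(-1\right) 60025 + 1550 + 6370 - 15190} = \frac{0}{-60025 + 1550 + 6370 - 15190} = \frac{0}{-67295} = 0 \left(- \frac{1}{67295}\right) = 0$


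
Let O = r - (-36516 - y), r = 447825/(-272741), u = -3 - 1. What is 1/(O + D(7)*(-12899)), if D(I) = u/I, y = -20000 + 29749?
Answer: 272741/14628249488 ≈ 1.8645e-5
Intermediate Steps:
y = 9749
u = -4
r = -63975/38963 (r = 447825*(-1/272741) = -63975/38963 ≈ -1.6419)
D(I) = -4/I
O = 1802559220/38963 (O = -63975/38963 - (-36516 - 1*9749) = -63975/38963 - (-36516 - 9749) = -63975/38963 - 1*(-46265) = -63975/38963 + 46265 = 1802559220/38963 ≈ 46263.)
1/(O + D(7)*(-12899)) = 1/(1802559220/38963 - 4/7*(-12899)) = 1/(1802559220/38963 + 51596/7) = 1/(14628249488/272741) = 272741/14628249488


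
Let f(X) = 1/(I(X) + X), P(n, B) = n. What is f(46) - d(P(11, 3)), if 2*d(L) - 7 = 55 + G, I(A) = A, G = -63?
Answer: 47/92 ≈ 0.51087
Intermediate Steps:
f(X) = 1/(2*X) (f(X) = 1/(X + X) = 1/(2*X))
d(L) = -1/2 (d(L) = 7/2 + (55 - 63)/2 = 7/2 + (1/2)*(-8) = 7/2 - 4 = -1/2)
f(46) - d(P(11, 3)) = (1/2)/46 - 1*(-1/2) = (1/2)*(1/46) + 1/2 = 1/92 + 1/2 = 47/92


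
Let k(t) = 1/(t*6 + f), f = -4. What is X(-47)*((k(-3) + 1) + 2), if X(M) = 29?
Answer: 1885/22 ≈ 85.682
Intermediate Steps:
k(t) = 1/(-4 + 6*t) (k(t) = 1/(t*6 - 4) = 1/(6*t - 4) = 1/(-4 + 6*t))
X(-47)*((k(-3) + 1) + 2) = 29*((1/(2*(-2 + 3*(-3))) + 1) + 2) = 29*((1/(2*(-2 - 9)) + 1) + 2) = 29*(((1/2)/(-11) + 1) + 2) = 29*(((1/2)*(-1/11) + 1) + 2) = 29*((-1/22 + 1) + 2) = 29*(21/22 + 2) = 29*(65/22) = 1885/22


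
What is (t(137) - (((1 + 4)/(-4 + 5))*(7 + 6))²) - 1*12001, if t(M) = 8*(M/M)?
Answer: -16218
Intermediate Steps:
t(M) = 8 (t(M) = 8*1 = 8)
(t(137) - (((1 + 4)/(-4 + 5))*(7 + 6))²) - 1*12001 = (8 - (((1 + 4)/(-4 + 5))*(7 + 6))²) - 1*12001 = (8 - ((5/1)*13)²) - 12001 = (8 - ((5*1)*13)²) - 12001 = (8 - (5*13)²) - 12001 = (8 - 1*65²) - 12001 = (8 - 1*4225) - 12001 = (8 - 4225) - 12001 = -4217 - 12001 = -16218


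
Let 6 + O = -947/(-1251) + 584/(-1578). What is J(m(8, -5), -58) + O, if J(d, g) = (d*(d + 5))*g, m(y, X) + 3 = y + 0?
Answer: -955984481/329013 ≈ -2905.6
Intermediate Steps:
m(y, X) = -3 + y (m(y, X) = -3 + (y + 0) = -3 + y)
J(d, g) = d*g*(5 + d) (J(d, g) = (d*(5 + d))*g = d*g*(5 + d))
O = -1846781/329013 (O = -6 + (-947/(-1251) + 584/(-1578)) = -6 + (-947*(-1/1251) + 584*(-1/1578)) = -6 + (947/1251 - 292/789) = -6 + 127297/329013 = -1846781/329013 ≈ -5.6131)
J(m(8, -5), -58) + O = (-3 + 8)*(-58)*(5 + (-3 + 8)) - 1846781/329013 = 5*(-58)*(5 + 5) - 1846781/329013 = 5*(-58)*10 - 1846781/329013 = -2900 - 1846781/329013 = -955984481/329013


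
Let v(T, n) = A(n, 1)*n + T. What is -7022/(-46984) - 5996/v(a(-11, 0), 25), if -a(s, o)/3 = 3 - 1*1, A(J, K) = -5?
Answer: 141317973/3077452 ≈ 45.920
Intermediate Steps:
a(s, o) = -6 (a(s, o) = -3*(3 - 1*1) = -3*(3 - 1) = -3*2 = -6)
v(T, n) = T - 5*n (v(T, n) = -5*n + T = T - 5*n)
-7022/(-46984) - 5996/v(a(-11, 0), 25) = -7022/(-46984) - 5996/(-6 - 5*25) = -7022*(-1/46984) - 5996/(-6 - 125) = 3511/23492 - 5996/(-131) = 3511/23492 - 5996*(-1/131) = 3511/23492 + 5996/131 = 141317973/3077452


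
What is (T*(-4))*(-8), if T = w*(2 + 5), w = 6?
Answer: 1344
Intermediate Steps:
T = 42 (T = 6*(2 + 5) = 6*7 = 42)
(T*(-4))*(-8) = (42*(-4))*(-8) = -168*(-8) = 1344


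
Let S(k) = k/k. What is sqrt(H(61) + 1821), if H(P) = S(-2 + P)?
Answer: sqrt(1822) ≈ 42.685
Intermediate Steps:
S(k) = 1
H(P) = 1
sqrt(H(61) + 1821) = sqrt(1 + 1821) = sqrt(1822)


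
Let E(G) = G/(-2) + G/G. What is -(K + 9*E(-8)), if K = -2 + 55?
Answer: -98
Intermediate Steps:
K = 53
E(G) = 1 - G/2 (E(G) = G*(-½) + 1 = -G/2 + 1 = 1 - G/2)
-(K + 9*E(-8)) = -(53 + 9*(1 - ½*(-8))) = -(53 + 9*(1 + 4)) = -(53 + 9*5) = -(53 + 45) = -1*98 = -98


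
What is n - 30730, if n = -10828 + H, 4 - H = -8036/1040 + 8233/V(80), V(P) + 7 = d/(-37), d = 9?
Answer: -175983928/4355 ≈ -40410.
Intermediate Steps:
V(P) = -268/37 (V(P) = -7 + 9/(-37) = -7 + 9*(-1/37) = -7 - 9/37 = -268/37)
H = 5001162/4355 (H = 4 - (-8036/1040 + 8233/(-268/37)) = 4 - (-8036*1/1040 + 8233*(-37/268)) = 4 - (-2009/260 - 304621/268) = 4 - 1*(-4983742/4355) = 4 + 4983742/4355 = 5001162/4355 ≈ 1148.4)
n = -42154778/4355 (n = -10828 + 5001162/4355 = -42154778/4355 ≈ -9679.6)
n - 30730 = -42154778/4355 - 30730 = -175983928/4355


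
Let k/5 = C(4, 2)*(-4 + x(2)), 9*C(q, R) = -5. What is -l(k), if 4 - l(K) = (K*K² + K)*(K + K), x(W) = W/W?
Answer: 792176/81 ≈ 9780.0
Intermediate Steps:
x(W) = 1
C(q, R) = -5/9 (C(q, R) = (⅑)*(-5) = -5/9)
k = 25/3 (k = 5*(-5*(-4 + 1)/9) = 5*(-5/9*(-3)) = 5*(5/3) = 25/3 ≈ 8.3333)
l(K) = 4 - 2*K*(K + K³) (l(K) = 4 - (K*K² + K)*(K + K) = 4 - (K³ + K)*2*K = 4 - (K + K³)*2*K = 4 - 2*K*(K + K³))
-l(k) = -(4 - 2*(25/3)² - 2*(25/3)⁴) = -(4 - 2*625/9 - 2*390625/81) = -(4 - 1250/9 - 781250/81) = -1*(-792176/81) = 792176/81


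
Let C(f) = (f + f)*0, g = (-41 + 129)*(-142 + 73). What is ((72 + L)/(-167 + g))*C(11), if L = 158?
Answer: 0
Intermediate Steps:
g = -6072 (g = 88*(-69) = -6072)
C(f) = 0 (C(f) = (2*f)*0 = 0)
((72 + L)/(-167 + g))*C(11) = ((72 + 158)/(-167 - 6072))*0 = (230/(-6239))*0 = (230*(-1/6239))*0 = -230/6239*0 = 0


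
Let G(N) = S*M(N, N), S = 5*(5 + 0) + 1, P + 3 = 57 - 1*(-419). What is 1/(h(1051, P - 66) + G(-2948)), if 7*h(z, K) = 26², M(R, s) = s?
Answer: -7/535860 ≈ -1.3063e-5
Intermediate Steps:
P = 473 (P = -3 + (57 - 1*(-419)) = -3 + (57 + 419) = -3 + 476 = 473)
S = 26 (S = 5*5 + 1 = 25 + 1 = 26)
G(N) = 26*N
h(z, K) = 676/7 (h(z, K) = (⅐)*26² = (⅐)*676 = 676/7)
1/(h(1051, P - 66) + G(-2948)) = 1/(676/7 + 26*(-2948)) = 1/(676/7 - 76648) = 1/(-535860/7) = -7/535860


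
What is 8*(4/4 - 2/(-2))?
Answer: 16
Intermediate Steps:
8*(4/4 - 2/(-2)) = 8*(4*(¼) - 2*(-½)) = 8*(1 + 1) = 8*2 = 16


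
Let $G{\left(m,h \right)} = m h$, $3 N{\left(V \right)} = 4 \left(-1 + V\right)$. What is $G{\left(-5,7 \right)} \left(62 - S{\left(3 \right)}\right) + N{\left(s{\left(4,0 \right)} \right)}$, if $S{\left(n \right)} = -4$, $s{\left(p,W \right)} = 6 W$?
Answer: $- \frac{6934}{3} \approx -2311.3$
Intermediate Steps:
$N{\left(V \right)} = - \frac{4}{3} + \frac{4 V}{3}$ ($N{\left(V \right)} = \frac{4 \left(-1 + V\right)}{3} = \frac{-4 + 4 V}{3} = - \frac{4}{3} + \frac{4 V}{3}$)
$G{\left(m,h \right)} = h m$
$G{\left(-5,7 \right)} \left(62 - S{\left(3 \right)}\right) + N{\left(s{\left(4,0 \right)} \right)} = 7 \left(-5\right) \left(62 - -4\right) - \left(\frac{4}{3} - \frac{4 \cdot 6 \cdot 0}{3}\right) = - 35 \left(62 + 4\right) + \left(- \frac{4}{3} + \frac{4}{3} \cdot 0\right) = \left(-35\right) 66 + \left(- \frac{4}{3} + 0\right) = -2310 - \frac{4}{3} = - \frac{6934}{3}$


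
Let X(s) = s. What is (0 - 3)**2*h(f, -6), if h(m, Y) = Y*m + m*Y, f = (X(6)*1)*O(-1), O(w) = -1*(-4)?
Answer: -2592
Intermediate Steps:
O(w) = 4
f = 24 (f = (6*1)*4 = 6*4 = 24)
h(m, Y) = 2*Y*m (h(m, Y) = Y*m + Y*m = 2*Y*m)
(0 - 3)**2*h(f, -6) = (0 - 3)**2*(2*(-6)*24) = (-3)**2*(-288) = 9*(-288) = -2592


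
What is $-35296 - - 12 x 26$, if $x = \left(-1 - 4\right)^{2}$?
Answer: $-27496$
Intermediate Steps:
$x = 25$ ($x = \left(-5\right)^{2} = 25$)
$-35296 - - 12 x 26 = -35296 - \left(-12\right) 25 \cdot 26 = -35296 - \left(-300\right) 26 = -35296 - -7800 = -35296 + 7800 = -27496$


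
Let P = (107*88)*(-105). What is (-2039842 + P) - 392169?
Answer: -3420691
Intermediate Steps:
P = -988680 (P = 9416*(-105) = -988680)
(-2039842 + P) - 392169 = (-2039842 - 988680) - 392169 = -3028522 - 392169 = -3420691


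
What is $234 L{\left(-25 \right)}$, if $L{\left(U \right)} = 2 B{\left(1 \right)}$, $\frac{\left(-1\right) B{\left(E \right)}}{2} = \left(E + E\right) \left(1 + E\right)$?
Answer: $-3744$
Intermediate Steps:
$B{\left(E \right)} = - 4 E \left(1 + E\right)$ ($B{\left(E \right)} = - 2 \left(E + E\right) \left(1 + E\right) = - 2 \cdot 2 E \left(1 + E\right) = - 4 E \left(1 + E\right)$)
$L{\left(U \right)} = -16$ ($L{\left(U \right)} = 2 \left(\left(-4\right) 1 \left(1 + 1\right)\right) = 2 \left(\left(-4\right) 1 \cdot 2\right) = 2 \left(-8\right) = -16$)
$234 L{\left(-25 \right)} = 234 \left(-16\right) = -3744$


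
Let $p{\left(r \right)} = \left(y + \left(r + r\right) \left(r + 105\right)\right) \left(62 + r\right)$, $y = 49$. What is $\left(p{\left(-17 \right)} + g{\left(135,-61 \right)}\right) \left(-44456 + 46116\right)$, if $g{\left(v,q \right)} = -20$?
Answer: $-219875300$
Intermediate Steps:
$p{\left(r \right)} = \left(49 + 2 r \left(105 + r\right)\right) \left(62 + r\right)$ ($p{\left(r \right)} = \left(49 + \left(r + r\right) \left(r + 105\right)\right) \left(62 + r\right) = \left(49 + 2 r \left(105 + r\right)\right) \left(62 + r\right)$)
$\left(p{\left(-17 \right)} + g{\left(135,-61 \right)}\right) \left(-44456 + 46116\right) = \left(\left(3038 + 2 \left(-17\right)^{3} + 334 \left(-17\right)^{2} + 13069 \left(-17\right)\right) - 20\right) \left(-44456 + 46116\right) = \left(\left(3038 + 2 \left(-4913\right) + 334 \cdot 289 - 222173\right) - 20\right) 1660 = \left(\left(3038 - 9826 + 96526 - 222173\right) - 20\right) 1660 = \left(-132435 - 20\right) 1660 = \left(-132455\right) 1660 = -219875300$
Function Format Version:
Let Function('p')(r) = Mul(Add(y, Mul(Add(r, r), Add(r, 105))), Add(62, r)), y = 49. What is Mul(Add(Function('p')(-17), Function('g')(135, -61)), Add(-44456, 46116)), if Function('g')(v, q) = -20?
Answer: -219875300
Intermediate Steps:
Function('p')(r) = Mul(Add(49, Mul(2, r, Add(105, r))), Add(62, r)) (Function('p')(r) = Mul(Add(49, Mul(Add(r, r), Add(r, 105))), Add(62, r)) = Mul(Add(49, Mul(Mul(2, r), Add(105, r))), Add(62, r)) = Mul(Add(49, Mul(2, r, Add(105, r))), Add(62, r)))
Mul(Add(Function('p')(-17), Function('g')(135, -61)), Add(-44456, 46116)) = Mul(Add(Add(3038, Mul(2, Pow(-17, 3)), Mul(334, Pow(-17, 2)), Mul(13069, -17)), -20), Add(-44456, 46116)) = Mul(Add(Add(3038, Mul(2, -4913), Mul(334, 289), -222173), -20), 1660) = Mul(Add(Add(3038, -9826, 96526, -222173), -20), 1660) = Mul(Add(-132435, -20), 1660) = Mul(-132455, 1660) = -219875300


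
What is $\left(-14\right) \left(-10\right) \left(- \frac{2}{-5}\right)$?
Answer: $56$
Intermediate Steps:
$\left(-14\right) \left(-10\right) \left(- \frac{2}{-5}\right) = 140 \left(\left(-2\right) \left(- \frac{1}{5}\right)\right) = 140 \cdot \frac{2}{5} = 56$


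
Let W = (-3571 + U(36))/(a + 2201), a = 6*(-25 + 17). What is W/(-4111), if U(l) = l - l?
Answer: 3571/8850983 ≈ 0.00040346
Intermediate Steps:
U(l) = 0
a = -48 (a = 6*(-8) = -48)
W = -3571/2153 (W = (-3571 + 0)/(-48 + 2201) = -3571/2153 ≈ -1.6586)
W/(-4111) = -3571/2153/(-4111) = -3571/2153*(-1/4111) = 3571/8850983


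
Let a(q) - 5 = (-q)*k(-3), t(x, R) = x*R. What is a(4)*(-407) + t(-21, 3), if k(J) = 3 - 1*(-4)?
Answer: 9298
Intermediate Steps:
k(J) = 7 (k(J) = 3 + 4 = 7)
t(x, R) = R*x
a(q) = 5 - 7*q (a(q) = 5 - q*7 = 5 - 7*q)
a(4)*(-407) + t(-21, 3) = (5 - 7*4)*(-407) + 3*(-21) = (5 - 28)*(-407) - 63 = -23*(-407) - 63 = 9361 - 63 = 9298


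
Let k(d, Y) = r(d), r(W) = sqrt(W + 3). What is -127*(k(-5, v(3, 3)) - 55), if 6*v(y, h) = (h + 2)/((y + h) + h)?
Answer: 6985 - 127*I*sqrt(2) ≈ 6985.0 - 179.61*I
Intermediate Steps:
v(y, h) = (2 + h)/(6*(y + 2*h)) (v(y, h) = ((h + 2)/((y + h) + h))/6 = ((2 + h)/((h + y) + h))/6 = ((2 + h)/(y + 2*h))/6 = (2 + h)/(6*(y + 2*h)))
r(W) = sqrt(3 + W)
k(d, Y) = sqrt(3 + d)
-127*(k(-5, v(3, 3)) - 55) = -127*(sqrt(3 - 5) - 55) = -127*(sqrt(-2) - 55) = -127*(I*sqrt(2) - 55) = -127*(-55 + I*sqrt(2)) = 6985 - 127*I*sqrt(2)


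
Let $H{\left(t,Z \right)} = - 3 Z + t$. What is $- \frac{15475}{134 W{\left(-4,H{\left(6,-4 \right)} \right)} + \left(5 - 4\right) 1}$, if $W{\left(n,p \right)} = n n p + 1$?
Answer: $- \frac{15475}{38727} \approx -0.39959$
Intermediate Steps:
$H{\left(t,Z \right)} = t - 3 Z$
$W{\left(n,p \right)} = 1 + p n^{2}$ ($W{\left(n,p \right)} = n^{2} p + 1 = p n^{2} + 1 = 1 + p n^{2}$)
$- \frac{15475}{134 W{\left(-4,H{\left(6,-4 \right)} \right)} + \left(5 - 4\right) 1} = - \frac{15475}{134 \left(1 + \left(6 - -12\right) \left(-4\right)^{2}\right) + \left(5 - 4\right) 1} = - \frac{15475}{134 \left(1 + \left(6 + 12\right) 16\right) + 1 \cdot 1} = - \frac{15475}{134 \left(1 + 18 \cdot 16\right) + 1} = - \frac{15475}{134 \left(1 + 288\right) + 1} = - \frac{15475}{134 \cdot 289 + 1} = - \frac{15475}{38726 + 1} = - \frac{15475}{38727}$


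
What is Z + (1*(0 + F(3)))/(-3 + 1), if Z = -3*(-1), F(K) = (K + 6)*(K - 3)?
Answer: 3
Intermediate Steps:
F(K) = (-3 + K)*(6 + K) (F(K) = (6 + K)*(-3 + K) = (-3 + K)*(6 + K))
Z = 3 (Z = -1*(-3) = 3)
Z + (1*(0 + F(3)))/(-3 + 1) = 3 + (1*(0 + (-18 + 3² + 3*3)))/(-3 + 1) = 3 + (1*(0 + (-18 + 9 + 9)))/(-2) = 3 - (0 + 0)/2 = 3 - 0/2 = 3 - ½*0 = 3 + 0 = 3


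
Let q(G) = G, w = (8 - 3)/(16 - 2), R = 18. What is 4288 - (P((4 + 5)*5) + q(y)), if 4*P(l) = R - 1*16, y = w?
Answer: 30010/7 ≈ 4287.1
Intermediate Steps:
w = 5/14 ≈ 0.35714
y = 5/14 ≈ 0.35714
P(l) = 1/2 (P(l) = (18 - 1*16)/4 = (18 - 16)/4 = (1/4)*2 = 1/2)
4288 - (P((4 + 5)*5) + q(y)) = 4288 - (1/2 + 5/14) = 4288 - 1*6/7 = 4288 - 6/7 = 30010/7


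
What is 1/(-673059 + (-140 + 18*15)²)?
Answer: -1/656159 ≈ -1.5240e-6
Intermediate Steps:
1/(-673059 + (-140 + 18*15)²) = 1/(-673059 + (-140 + 270)²) = 1/(-673059 + 130²) = 1/(-673059 + 16900) = 1/(-656159) = -1/656159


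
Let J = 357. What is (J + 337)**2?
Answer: 481636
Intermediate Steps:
(J + 337)**2 = (357 + 337)**2 = 694**2 = 481636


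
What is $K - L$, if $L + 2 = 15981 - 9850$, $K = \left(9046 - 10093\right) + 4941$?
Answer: $-2235$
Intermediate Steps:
$K = 3894$ ($K = -1047 + 4941 = 3894$)
$L = 6129$ ($L = -2 + \left(15981 - 9850\right) = -2 + 6131 = 6129$)
$K - L = 3894 - 6129 = -2235$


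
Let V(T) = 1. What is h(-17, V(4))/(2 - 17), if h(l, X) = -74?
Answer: 74/15 ≈ 4.9333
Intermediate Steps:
h(-17, V(4))/(2 - 17) = -74/(2 - 17) = -74/(-15) = -1/15*(-74) = 74/15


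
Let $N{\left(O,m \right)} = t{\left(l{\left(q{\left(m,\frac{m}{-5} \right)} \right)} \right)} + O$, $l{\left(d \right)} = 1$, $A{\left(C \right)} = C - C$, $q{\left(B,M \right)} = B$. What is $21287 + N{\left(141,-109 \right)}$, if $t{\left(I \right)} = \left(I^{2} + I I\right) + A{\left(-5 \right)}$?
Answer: $21430$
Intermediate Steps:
$A{\left(C \right)} = 0$
$t{\left(I \right)} = 2 I^{2}$ ($t{\left(I \right)} = \left(I^{2} + I I\right) + 0 = \left(I^{2} + I^{2}\right) + 0 = 2 I^{2} + 0 = 2 I^{2}$)
$N{\left(O,m \right)} = 2 + O$ ($N{\left(O,m \right)} = 2 \cdot 1^{2} + O = 2 \cdot 1 + O = 2 + O$)
$21287 + N{\left(141,-109 \right)} = 21287 + \left(2 + 141\right) = 21287 + 143 = 21430$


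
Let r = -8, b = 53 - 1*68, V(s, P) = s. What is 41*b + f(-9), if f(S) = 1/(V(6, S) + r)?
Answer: -1231/2 ≈ -615.50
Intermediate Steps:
b = -15 (b = 53 - 68 = -15)
f(S) = -1/2 (f(S) = 1/(6 - 8) = 1/(-2) = -1/2)
41*b + f(-9) = 41*(-15) - 1/2 = -615 - 1/2 = -1231/2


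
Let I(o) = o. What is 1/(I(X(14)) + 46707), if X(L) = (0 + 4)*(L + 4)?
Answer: 1/46779 ≈ 2.1377e-5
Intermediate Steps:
X(L) = 16 + 4*L (X(L) = 4*(4 + L) = 16 + 4*L)
1/(I(X(14)) + 46707) = 1/((16 + 4*14) + 46707) = 1/((16 + 56) + 46707) = 1/(72 + 46707) = 1/46779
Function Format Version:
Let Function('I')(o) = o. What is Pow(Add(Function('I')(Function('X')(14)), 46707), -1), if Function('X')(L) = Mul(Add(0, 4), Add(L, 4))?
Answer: Rational(1, 46779) ≈ 2.1377e-5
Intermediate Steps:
Function('X')(L) = Add(16, Mul(4, L)) (Function('X')(L) = Mul(4, Add(4, L)) = Add(16, Mul(4, L)))
Pow(Add(Function('I')(Function('X')(14)), 46707), -1) = Pow(Add(Add(16, Mul(4, 14)), 46707), -1) = Pow(Add(Add(16, 56), 46707), -1) = Pow(Add(72, 46707), -1) = Pow(46779, -1) = Rational(1, 46779)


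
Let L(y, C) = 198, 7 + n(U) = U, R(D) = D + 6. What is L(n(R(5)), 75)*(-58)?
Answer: -11484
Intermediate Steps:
R(D) = 6 + D
n(U) = -7 + U
L(n(R(5)), 75)*(-58) = 198*(-58) = -11484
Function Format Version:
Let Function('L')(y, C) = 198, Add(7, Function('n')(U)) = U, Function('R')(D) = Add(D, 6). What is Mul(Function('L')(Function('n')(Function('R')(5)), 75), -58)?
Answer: -11484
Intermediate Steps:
Function('R')(D) = Add(6, D)
Function('n')(U) = Add(-7, U)
Mul(Function('L')(Function('n')(Function('R')(5)), 75), -58) = Mul(198, -58) = -11484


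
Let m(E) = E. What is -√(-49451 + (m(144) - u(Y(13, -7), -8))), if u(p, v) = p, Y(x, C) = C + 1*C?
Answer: -3*I*√5477 ≈ -222.02*I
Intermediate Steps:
Y(x, C) = 2*C (Y(x, C) = C + C = 2*C)
-√(-49451 + (m(144) - u(Y(13, -7), -8))) = -√(-49451 + (144 - 2*(-7))) = -√(-49451 + (144 - 1*(-14))) = -√(-49451 + (144 + 14)) = -√(-49451 + 158) = -√(-49293) = -3*I*√5477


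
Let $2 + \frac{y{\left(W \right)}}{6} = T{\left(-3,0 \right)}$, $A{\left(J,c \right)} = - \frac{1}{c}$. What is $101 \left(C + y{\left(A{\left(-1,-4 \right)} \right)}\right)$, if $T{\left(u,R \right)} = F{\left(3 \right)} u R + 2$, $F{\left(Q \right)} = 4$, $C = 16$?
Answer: $1616$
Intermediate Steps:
$T{\left(u,R \right)} = 2 + 4 R u$ ($T{\left(u,R \right)} = 4 u R + 2 = 4 R u + 2 = 2 + 4 R u$)
$y{\left(W \right)} = 0$ ($y{\left(W \right)} = -12 + 6 \left(2 + 4 \cdot 0 \left(-3\right)\right) = -12 + 6 \left(2 + 0\right) = -12 + 6 \cdot 2 = -12 + 12 = 0$)
$101 \left(C + y{\left(A{\left(-1,-4 \right)} \right)}\right) = 101 \left(16 + 0\right) = 101 \cdot 16 = 1616$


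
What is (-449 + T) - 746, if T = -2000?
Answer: -3195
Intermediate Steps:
(-449 + T) - 746 = (-449 - 2000) - 746 = -2449 - 746 = -3195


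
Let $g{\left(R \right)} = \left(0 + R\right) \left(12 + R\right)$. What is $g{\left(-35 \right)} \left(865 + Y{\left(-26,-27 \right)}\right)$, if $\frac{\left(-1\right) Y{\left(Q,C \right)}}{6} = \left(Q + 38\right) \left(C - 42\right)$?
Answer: $4695565$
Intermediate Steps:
$Y{\left(Q,C \right)} = - 6 \left(-42 + C\right) \left(38 + Q\right)$ ($Y{\left(Q,C \right)} = - 6 \left(Q + 38\right) \left(C - 42\right) = - 6 \left(38 + Q\right) \left(C - 42\right) = - 6 \left(38 + Q\right) \left(-42 + C\right) = - 6 \left(-42 + C\right) \left(38 + Q\right)$)
$g{\left(R \right)} = R \left(12 + R\right)$
$g{\left(-35 \right)} \left(865 + Y{\left(-26,-27 \right)}\right) = - 35 \left(12 - 35\right) \left(865 + \left(9576 - -6156 + 252 \left(-26\right) - \left(-162\right) \left(-26\right)\right)\right) = \left(-35\right) \left(-23\right) \left(865 + \left(9576 + 6156 - 6552 - 4212\right)\right) = 805 \left(865 + 4968\right) = 805 \cdot 5833 = 4695565$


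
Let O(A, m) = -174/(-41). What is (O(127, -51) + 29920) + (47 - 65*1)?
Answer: 1226156/41 ≈ 29906.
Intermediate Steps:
O(A, m) = 174/41 (O(A, m) = -174*(-1/41) = 174/41)
(O(127, -51) + 29920) + (47 - 65*1) = (174/41 + 29920) + (47 - 65*1) = 1226894/41 + (47 - 65) = 1226894/41 - 18 = 1226156/41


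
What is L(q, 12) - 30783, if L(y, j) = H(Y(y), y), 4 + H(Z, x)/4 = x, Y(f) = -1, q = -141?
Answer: -31363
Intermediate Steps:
H(Z, x) = -16 + 4*x
L(y, j) = -16 + 4*y
L(q, 12) - 30783 = (-16 + 4*(-141)) - 30783 = (-16 - 564) - 30783 = -580 - 30783 = -31363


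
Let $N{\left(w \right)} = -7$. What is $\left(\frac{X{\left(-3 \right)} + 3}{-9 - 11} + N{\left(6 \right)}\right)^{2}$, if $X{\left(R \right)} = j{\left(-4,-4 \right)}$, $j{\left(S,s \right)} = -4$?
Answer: $\frac{19321}{400} \approx 48.302$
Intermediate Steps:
$X{\left(R \right)} = -4$
$\left(\frac{X{\left(-3 \right)} + 3}{-9 - 11} + N{\left(6 \right)}\right)^{2} = \left(\frac{-4 + 3}{-9 - 11} - 7\right)^{2} = \left(- \frac{1}{-20} - 7\right)^{2} = \left(\left(-1\right) \left(- \frac{1}{20}\right) - 7\right)^{2} = \left(\frac{1}{20} - 7\right)^{2} = \left(- \frac{139}{20}\right)^{2} = \frac{19321}{400}$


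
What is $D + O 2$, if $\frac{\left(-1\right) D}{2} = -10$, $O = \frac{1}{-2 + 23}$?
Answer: $\frac{422}{21} \approx 20.095$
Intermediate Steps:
$O = \frac{1}{21} \approx 0.047619$
$D = 20$ ($D = \left(-2\right) \left(-10\right) = 20$)
$D + O 2 = 20 + \frac{1}{21} \cdot 2 = 20 + \frac{2}{21} = \frac{422}{21}$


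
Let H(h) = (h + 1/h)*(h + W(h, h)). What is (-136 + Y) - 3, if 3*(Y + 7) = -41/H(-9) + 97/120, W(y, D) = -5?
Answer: -367511/2520 ≈ -145.84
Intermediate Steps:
H(h) = (-5 + h)*(h + 1/h) (H(h) = (h + 1/h)*(h - 5) = (h + 1/h)*(-5 + h) = (-5 + h)*(h + 1/h))
Y = -17231/2520 (Y = -7 + (-41/(1 + (-9)² - 5*(-9) - 5/(-9)) + 97/120)/3 = -7 + (-41/(1 + 81 + 45 - 5*(-⅑)) + 97*(1/120))/3 = -7 + (-41/(1 + 81 + 45 + 5/9) + 97/120)/3 = -7 + (-41/1148/9 + 97/120)/3 = -7 + (-41*9/1148 + 97/120)/3 = -7 + (-9/28 + 97/120)/3 = -7 + (⅓)*(409/840) = -7 + 409/2520 = -17231/2520 ≈ -6.8377)
(-136 + Y) - 3 = (-136 - 17231/2520) - 3 = -359951/2520 - 3 = -367511/2520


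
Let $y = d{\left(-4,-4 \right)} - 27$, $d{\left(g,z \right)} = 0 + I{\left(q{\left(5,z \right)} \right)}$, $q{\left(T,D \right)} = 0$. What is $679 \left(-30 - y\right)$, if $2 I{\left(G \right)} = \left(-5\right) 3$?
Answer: $\frac{6111}{2} \approx 3055.5$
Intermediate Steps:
$I{\left(G \right)} = - \frac{15}{2}$ ($I{\left(G \right)} = \frac{\left(-5\right) 3}{2} = \frac{1}{2} \left(-15\right) = - \frac{15}{2}$)
$d{\left(g,z \right)} = - \frac{15}{2}$ ($d{\left(g,z \right)} = 0 - \frac{15}{2} = - \frac{15}{2}$)
$y = - \frac{69}{2}$ ($y = - \frac{15}{2} - 27 = - \frac{69}{2} \approx -34.5$)
$679 \left(-30 - y\right) = 679 \left(-30 - - \frac{69}{2}\right) = 679 \left(-30 + \frac{69}{2}\right) = 679 \cdot \frac{9}{2} = \frac{6111}{2}$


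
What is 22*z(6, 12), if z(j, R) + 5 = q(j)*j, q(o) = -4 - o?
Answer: -1430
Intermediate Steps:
z(j, R) = -5 + j*(-4 - j) (z(j, R) = -5 + (-4 - j)*j = -5 + j*(-4 - j))
22*z(6, 12) = 22*(-5 - 1*6*(4 + 6)) = 22*(-5 - 1*6*10) = 22*(-5 - 60) = 22*(-65) = -1430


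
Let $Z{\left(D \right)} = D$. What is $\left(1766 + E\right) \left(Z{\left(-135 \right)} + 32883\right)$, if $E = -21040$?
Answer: $-631184952$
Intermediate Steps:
$\left(1766 + E\right) \left(Z{\left(-135 \right)} + 32883\right) = \left(1766 - 21040\right) \left(-135 + 32883\right) = \left(-19274\right) 32748 = -631184952$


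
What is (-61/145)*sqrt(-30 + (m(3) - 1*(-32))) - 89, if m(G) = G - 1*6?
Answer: -89 - 61*I/145 ≈ -89.0 - 0.42069*I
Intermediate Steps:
m(G) = -6 + G (m(G) = G - 6 = -6 + G)
(-61/145)*sqrt(-30 + (m(3) - 1*(-32))) - 89 = (-61/145)*sqrt(-30 + ((-6 + 3) - 1*(-32))) - 89 = (-61*1/145)*sqrt(-30 + (-3 + 32)) - 89 = -61*sqrt(-30 + 29)/145 - 89 = -61*I/145 - 89 = -89 - 61*I/145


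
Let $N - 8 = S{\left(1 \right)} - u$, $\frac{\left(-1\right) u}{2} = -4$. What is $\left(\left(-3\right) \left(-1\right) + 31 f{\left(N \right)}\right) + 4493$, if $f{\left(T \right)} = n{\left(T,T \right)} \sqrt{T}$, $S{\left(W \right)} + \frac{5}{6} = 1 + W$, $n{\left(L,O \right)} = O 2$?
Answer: $4496 + \frac{217 \sqrt{42}}{18} \approx 4574.1$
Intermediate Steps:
$u = 8$ ($u = \left(-2\right) \left(-4\right) = 8$)
$n{\left(L,O \right)} = 2 O$
$S{\left(W \right)} = \frac{1}{6} + W$ ($S{\left(W \right)} = - \frac{5}{6} + \left(1 + W\right) = \frac{1}{6} + W$)
$N = \frac{7}{6}$ ($N = 8 + \left(\left(\frac{1}{6} + 1\right) - 8\right) = 8 + \left(\frac{7}{6} - 8\right) = 8 - \frac{41}{6} = \frac{7}{6} \approx 1.1667$)
$f{\left(T \right)} = 2 T^{\frac{3}{2}}$ ($f{\left(T \right)} = 2 T \sqrt{T} = 2 T^{\frac{3}{2}}$)
$\left(\left(-3\right) \left(-1\right) + 31 f{\left(N \right)}\right) + 4493 = \left(\left(-3\right) \left(-1\right) + 31 \cdot 2 \left(\frac{7}{6}\right)^{\frac{3}{2}}\right) + 4493 = \left(3 + 31 \cdot 2 \frac{7 \sqrt{42}}{36}\right) + 4493 = \left(3 + 31 \frac{7 \sqrt{42}}{18}\right) + 4493 = \left(3 + \frac{217 \sqrt{42}}{18}\right) + 4493 = 4496 + \frac{217 \sqrt{42}}{18}$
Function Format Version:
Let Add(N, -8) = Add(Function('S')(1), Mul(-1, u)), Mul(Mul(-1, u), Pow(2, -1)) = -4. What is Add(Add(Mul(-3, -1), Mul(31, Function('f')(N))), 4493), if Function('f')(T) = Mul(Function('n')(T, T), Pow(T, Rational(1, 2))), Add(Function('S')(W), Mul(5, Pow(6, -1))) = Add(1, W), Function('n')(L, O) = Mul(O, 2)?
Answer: Add(4496, Mul(Rational(217, 18), Pow(42, Rational(1, 2)))) ≈ 4574.1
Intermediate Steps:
u = 8 (u = Mul(-2, -4) = 8)
Function('n')(L, O) = Mul(2, O)
Function('S')(W) = Add(Rational(1, 6), W) (Function('S')(W) = Add(Rational(-5, 6), Add(1, W)) = Add(Rational(1, 6), W))
N = Rational(7, 6) (N = Add(8, Add(Add(Rational(1, 6), 1), Mul(-1, 8))) = Add(8, Add(Rational(7, 6), -8)) = Add(8, Rational(-41, 6)) = Rational(7, 6) ≈ 1.1667)
Function('f')(T) = Mul(2, Pow(T, Rational(3, 2))) (Function('f')(T) = Mul(Mul(2, T), Pow(T, Rational(1, 2))) = Mul(2, Pow(T, Rational(3, 2))))
Add(Add(Mul(-3, -1), Mul(31, Function('f')(N))), 4493) = Add(Add(Mul(-3, -1), Mul(31, Mul(2, Pow(Rational(7, 6), Rational(3, 2))))), 4493) = Add(Add(3, Mul(31, Mul(2, Mul(Rational(7, 36), Pow(42, Rational(1, 2)))))), 4493) = Add(Add(3, Mul(31, Mul(Rational(7, 18), Pow(42, Rational(1, 2))))), 4493) = Add(Add(3, Mul(Rational(217, 18), Pow(42, Rational(1, 2)))), 4493) = Add(4496, Mul(Rational(217, 18), Pow(42, Rational(1, 2))))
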